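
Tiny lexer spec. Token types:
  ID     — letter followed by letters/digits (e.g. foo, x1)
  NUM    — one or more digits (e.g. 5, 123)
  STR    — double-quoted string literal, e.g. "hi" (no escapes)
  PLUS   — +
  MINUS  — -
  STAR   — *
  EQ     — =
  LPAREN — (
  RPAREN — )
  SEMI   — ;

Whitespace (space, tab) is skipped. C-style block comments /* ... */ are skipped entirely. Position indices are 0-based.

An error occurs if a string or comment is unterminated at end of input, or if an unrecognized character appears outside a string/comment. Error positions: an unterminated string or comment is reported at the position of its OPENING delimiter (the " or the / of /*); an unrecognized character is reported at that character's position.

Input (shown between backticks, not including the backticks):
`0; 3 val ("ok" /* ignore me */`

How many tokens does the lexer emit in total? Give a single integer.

Answer: 6

Derivation:
pos=0: emit NUM '0' (now at pos=1)
pos=1: emit SEMI ';'
pos=3: emit NUM '3' (now at pos=4)
pos=5: emit ID 'val' (now at pos=8)
pos=9: emit LPAREN '('
pos=10: enter STRING mode
pos=10: emit STR "ok" (now at pos=14)
pos=15: enter COMMENT mode (saw '/*')
exit COMMENT mode (now at pos=30)
DONE. 6 tokens: [NUM, SEMI, NUM, ID, LPAREN, STR]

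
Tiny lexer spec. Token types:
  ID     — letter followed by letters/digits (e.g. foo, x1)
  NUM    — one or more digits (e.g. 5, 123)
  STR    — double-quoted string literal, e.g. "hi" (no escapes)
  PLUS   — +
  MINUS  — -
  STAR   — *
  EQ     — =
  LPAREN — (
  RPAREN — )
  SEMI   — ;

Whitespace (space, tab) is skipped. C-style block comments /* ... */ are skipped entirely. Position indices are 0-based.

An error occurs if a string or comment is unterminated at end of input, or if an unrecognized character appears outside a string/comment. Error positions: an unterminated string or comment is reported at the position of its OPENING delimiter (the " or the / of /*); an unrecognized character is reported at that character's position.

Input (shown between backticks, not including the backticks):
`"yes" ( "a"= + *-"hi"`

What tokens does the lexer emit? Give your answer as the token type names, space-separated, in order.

pos=0: enter STRING mode
pos=0: emit STR "yes" (now at pos=5)
pos=6: emit LPAREN '('
pos=8: enter STRING mode
pos=8: emit STR "a" (now at pos=11)
pos=11: emit EQ '='
pos=13: emit PLUS '+'
pos=15: emit STAR '*'
pos=16: emit MINUS '-'
pos=17: enter STRING mode
pos=17: emit STR "hi" (now at pos=21)
DONE. 8 tokens: [STR, LPAREN, STR, EQ, PLUS, STAR, MINUS, STR]

Answer: STR LPAREN STR EQ PLUS STAR MINUS STR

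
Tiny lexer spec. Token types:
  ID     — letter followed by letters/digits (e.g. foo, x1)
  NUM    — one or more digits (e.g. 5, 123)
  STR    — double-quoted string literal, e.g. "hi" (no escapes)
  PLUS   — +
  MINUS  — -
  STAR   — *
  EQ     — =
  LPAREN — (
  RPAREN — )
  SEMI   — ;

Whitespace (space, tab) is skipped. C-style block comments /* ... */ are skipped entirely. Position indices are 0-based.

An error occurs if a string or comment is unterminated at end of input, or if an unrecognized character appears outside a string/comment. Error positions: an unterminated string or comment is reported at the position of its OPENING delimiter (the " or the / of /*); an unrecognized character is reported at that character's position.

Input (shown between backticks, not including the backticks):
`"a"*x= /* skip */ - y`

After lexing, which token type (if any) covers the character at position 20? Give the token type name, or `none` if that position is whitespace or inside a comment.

Answer: ID

Derivation:
pos=0: enter STRING mode
pos=0: emit STR "a" (now at pos=3)
pos=3: emit STAR '*'
pos=4: emit ID 'x' (now at pos=5)
pos=5: emit EQ '='
pos=7: enter COMMENT mode (saw '/*')
exit COMMENT mode (now at pos=17)
pos=18: emit MINUS '-'
pos=20: emit ID 'y' (now at pos=21)
DONE. 6 tokens: [STR, STAR, ID, EQ, MINUS, ID]
Position 20: char is 'y' -> ID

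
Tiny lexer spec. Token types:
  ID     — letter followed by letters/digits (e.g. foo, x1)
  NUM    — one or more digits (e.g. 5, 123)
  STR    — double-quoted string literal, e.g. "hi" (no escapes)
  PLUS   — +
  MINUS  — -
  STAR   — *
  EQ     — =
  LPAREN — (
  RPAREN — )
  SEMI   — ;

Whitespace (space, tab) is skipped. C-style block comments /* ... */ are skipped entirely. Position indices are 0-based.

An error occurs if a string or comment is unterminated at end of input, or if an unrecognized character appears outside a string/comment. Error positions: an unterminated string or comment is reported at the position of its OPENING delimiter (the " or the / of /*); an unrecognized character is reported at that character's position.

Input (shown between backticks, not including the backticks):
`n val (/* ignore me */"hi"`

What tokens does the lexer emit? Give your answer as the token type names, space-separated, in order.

pos=0: emit ID 'n' (now at pos=1)
pos=2: emit ID 'val' (now at pos=5)
pos=6: emit LPAREN '('
pos=7: enter COMMENT mode (saw '/*')
exit COMMENT mode (now at pos=22)
pos=22: enter STRING mode
pos=22: emit STR "hi" (now at pos=26)
DONE. 4 tokens: [ID, ID, LPAREN, STR]

Answer: ID ID LPAREN STR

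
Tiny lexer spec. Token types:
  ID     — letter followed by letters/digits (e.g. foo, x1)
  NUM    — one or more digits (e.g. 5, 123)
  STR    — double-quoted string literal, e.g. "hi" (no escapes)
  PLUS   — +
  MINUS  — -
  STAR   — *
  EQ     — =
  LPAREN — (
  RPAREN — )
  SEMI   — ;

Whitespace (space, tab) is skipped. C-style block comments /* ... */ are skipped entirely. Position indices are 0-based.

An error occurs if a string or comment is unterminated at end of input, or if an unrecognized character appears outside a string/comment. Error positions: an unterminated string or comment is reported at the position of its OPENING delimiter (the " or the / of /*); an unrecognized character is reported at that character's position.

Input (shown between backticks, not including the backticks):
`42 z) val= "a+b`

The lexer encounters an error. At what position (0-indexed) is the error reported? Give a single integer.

pos=0: emit NUM '42' (now at pos=2)
pos=3: emit ID 'z' (now at pos=4)
pos=4: emit RPAREN ')'
pos=6: emit ID 'val' (now at pos=9)
pos=9: emit EQ '='
pos=11: enter STRING mode
pos=11: ERROR — unterminated string

Answer: 11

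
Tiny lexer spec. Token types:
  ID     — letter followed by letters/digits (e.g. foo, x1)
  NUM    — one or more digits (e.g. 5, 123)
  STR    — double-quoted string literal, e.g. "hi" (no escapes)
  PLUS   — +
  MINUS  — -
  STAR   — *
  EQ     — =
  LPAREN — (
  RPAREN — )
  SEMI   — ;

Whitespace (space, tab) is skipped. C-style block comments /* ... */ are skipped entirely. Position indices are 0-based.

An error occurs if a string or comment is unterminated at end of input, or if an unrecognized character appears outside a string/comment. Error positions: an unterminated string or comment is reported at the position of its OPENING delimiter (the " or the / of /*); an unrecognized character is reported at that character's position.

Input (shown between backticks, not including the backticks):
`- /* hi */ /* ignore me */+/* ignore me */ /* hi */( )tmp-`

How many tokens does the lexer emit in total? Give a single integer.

Answer: 6

Derivation:
pos=0: emit MINUS '-'
pos=2: enter COMMENT mode (saw '/*')
exit COMMENT mode (now at pos=10)
pos=11: enter COMMENT mode (saw '/*')
exit COMMENT mode (now at pos=26)
pos=26: emit PLUS '+'
pos=27: enter COMMENT mode (saw '/*')
exit COMMENT mode (now at pos=42)
pos=43: enter COMMENT mode (saw '/*')
exit COMMENT mode (now at pos=51)
pos=51: emit LPAREN '('
pos=53: emit RPAREN ')'
pos=54: emit ID 'tmp' (now at pos=57)
pos=57: emit MINUS '-'
DONE. 6 tokens: [MINUS, PLUS, LPAREN, RPAREN, ID, MINUS]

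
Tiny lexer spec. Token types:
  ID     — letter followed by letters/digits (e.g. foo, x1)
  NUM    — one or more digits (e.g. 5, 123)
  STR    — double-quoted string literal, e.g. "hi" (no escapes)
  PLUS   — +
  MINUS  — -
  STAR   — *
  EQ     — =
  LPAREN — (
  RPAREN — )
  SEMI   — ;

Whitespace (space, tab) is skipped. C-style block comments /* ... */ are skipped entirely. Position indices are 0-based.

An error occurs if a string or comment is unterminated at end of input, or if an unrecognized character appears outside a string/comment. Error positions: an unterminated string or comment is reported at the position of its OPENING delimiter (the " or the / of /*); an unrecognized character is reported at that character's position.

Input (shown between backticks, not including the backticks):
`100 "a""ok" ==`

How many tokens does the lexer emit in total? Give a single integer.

pos=0: emit NUM '100' (now at pos=3)
pos=4: enter STRING mode
pos=4: emit STR "a" (now at pos=7)
pos=7: enter STRING mode
pos=7: emit STR "ok" (now at pos=11)
pos=12: emit EQ '='
pos=13: emit EQ '='
DONE. 5 tokens: [NUM, STR, STR, EQ, EQ]

Answer: 5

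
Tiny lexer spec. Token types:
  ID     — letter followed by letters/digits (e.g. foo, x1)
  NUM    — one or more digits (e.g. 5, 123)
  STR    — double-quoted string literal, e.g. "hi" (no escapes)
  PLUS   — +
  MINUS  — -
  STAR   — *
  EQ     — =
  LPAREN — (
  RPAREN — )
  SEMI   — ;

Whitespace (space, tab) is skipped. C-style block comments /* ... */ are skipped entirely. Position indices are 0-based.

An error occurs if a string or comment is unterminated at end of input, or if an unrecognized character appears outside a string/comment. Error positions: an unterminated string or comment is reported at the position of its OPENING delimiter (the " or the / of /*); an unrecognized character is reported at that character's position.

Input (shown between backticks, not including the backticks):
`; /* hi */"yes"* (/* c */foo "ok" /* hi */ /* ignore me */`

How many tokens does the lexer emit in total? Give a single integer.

Answer: 6

Derivation:
pos=0: emit SEMI ';'
pos=2: enter COMMENT mode (saw '/*')
exit COMMENT mode (now at pos=10)
pos=10: enter STRING mode
pos=10: emit STR "yes" (now at pos=15)
pos=15: emit STAR '*'
pos=17: emit LPAREN '('
pos=18: enter COMMENT mode (saw '/*')
exit COMMENT mode (now at pos=25)
pos=25: emit ID 'foo' (now at pos=28)
pos=29: enter STRING mode
pos=29: emit STR "ok" (now at pos=33)
pos=34: enter COMMENT mode (saw '/*')
exit COMMENT mode (now at pos=42)
pos=43: enter COMMENT mode (saw '/*')
exit COMMENT mode (now at pos=58)
DONE. 6 tokens: [SEMI, STR, STAR, LPAREN, ID, STR]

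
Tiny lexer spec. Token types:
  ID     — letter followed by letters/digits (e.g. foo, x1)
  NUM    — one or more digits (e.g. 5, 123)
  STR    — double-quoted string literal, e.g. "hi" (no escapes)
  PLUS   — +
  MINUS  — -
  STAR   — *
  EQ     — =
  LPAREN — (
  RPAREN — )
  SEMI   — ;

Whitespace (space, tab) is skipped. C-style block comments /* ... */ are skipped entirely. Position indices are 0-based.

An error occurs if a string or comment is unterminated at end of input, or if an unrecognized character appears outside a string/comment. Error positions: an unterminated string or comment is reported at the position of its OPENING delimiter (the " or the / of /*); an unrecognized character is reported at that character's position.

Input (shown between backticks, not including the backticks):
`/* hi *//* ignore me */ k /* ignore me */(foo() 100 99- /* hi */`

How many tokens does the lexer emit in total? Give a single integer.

Answer: 8

Derivation:
pos=0: enter COMMENT mode (saw '/*')
exit COMMENT mode (now at pos=8)
pos=8: enter COMMENT mode (saw '/*')
exit COMMENT mode (now at pos=23)
pos=24: emit ID 'k' (now at pos=25)
pos=26: enter COMMENT mode (saw '/*')
exit COMMENT mode (now at pos=41)
pos=41: emit LPAREN '('
pos=42: emit ID 'foo' (now at pos=45)
pos=45: emit LPAREN '('
pos=46: emit RPAREN ')'
pos=48: emit NUM '100' (now at pos=51)
pos=52: emit NUM '99' (now at pos=54)
pos=54: emit MINUS '-'
pos=56: enter COMMENT mode (saw '/*')
exit COMMENT mode (now at pos=64)
DONE. 8 tokens: [ID, LPAREN, ID, LPAREN, RPAREN, NUM, NUM, MINUS]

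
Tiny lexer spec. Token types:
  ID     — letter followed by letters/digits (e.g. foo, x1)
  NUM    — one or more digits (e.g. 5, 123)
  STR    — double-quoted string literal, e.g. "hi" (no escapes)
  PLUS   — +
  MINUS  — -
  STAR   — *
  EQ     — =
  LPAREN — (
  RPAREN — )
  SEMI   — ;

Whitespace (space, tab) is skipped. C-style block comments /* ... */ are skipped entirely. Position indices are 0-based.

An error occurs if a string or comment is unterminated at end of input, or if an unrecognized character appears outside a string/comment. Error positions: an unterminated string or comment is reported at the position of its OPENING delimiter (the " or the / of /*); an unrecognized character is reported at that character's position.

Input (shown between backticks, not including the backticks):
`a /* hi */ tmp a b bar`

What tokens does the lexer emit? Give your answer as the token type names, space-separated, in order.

pos=0: emit ID 'a' (now at pos=1)
pos=2: enter COMMENT mode (saw '/*')
exit COMMENT mode (now at pos=10)
pos=11: emit ID 'tmp' (now at pos=14)
pos=15: emit ID 'a' (now at pos=16)
pos=17: emit ID 'b' (now at pos=18)
pos=19: emit ID 'bar' (now at pos=22)
DONE. 5 tokens: [ID, ID, ID, ID, ID]

Answer: ID ID ID ID ID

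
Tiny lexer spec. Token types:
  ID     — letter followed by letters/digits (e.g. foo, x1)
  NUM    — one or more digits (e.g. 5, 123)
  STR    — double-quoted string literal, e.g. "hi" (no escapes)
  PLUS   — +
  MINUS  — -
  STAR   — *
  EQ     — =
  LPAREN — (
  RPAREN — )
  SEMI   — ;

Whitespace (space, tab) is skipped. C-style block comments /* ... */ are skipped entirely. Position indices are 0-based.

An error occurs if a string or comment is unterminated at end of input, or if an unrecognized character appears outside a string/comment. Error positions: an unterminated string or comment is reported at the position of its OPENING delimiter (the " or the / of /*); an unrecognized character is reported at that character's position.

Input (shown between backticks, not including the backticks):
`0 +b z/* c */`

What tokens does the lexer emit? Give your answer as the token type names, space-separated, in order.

Answer: NUM PLUS ID ID

Derivation:
pos=0: emit NUM '0' (now at pos=1)
pos=2: emit PLUS '+'
pos=3: emit ID 'b' (now at pos=4)
pos=5: emit ID 'z' (now at pos=6)
pos=6: enter COMMENT mode (saw '/*')
exit COMMENT mode (now at pos=13)
DONE. 4 tokens: [NUM, PLUS, ID, ID]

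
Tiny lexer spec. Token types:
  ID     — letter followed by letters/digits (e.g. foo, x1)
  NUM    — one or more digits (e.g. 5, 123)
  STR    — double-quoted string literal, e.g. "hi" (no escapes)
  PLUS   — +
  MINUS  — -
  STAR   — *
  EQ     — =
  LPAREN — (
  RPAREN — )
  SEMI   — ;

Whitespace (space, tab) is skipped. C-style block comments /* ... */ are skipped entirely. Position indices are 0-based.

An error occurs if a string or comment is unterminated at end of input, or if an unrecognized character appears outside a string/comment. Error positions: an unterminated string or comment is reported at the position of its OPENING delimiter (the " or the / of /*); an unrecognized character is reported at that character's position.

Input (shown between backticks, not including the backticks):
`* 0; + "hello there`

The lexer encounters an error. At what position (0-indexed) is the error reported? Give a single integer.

pos=0: emit STAR '*'
pos=2: emit NUM '0' (now at pos=3)
pos=3: emit SEMI ';'
pos=5: emit PLUS '+'
pos=7: enter STRING mode
pos=7: ERROR — unterminated string

Answer: 7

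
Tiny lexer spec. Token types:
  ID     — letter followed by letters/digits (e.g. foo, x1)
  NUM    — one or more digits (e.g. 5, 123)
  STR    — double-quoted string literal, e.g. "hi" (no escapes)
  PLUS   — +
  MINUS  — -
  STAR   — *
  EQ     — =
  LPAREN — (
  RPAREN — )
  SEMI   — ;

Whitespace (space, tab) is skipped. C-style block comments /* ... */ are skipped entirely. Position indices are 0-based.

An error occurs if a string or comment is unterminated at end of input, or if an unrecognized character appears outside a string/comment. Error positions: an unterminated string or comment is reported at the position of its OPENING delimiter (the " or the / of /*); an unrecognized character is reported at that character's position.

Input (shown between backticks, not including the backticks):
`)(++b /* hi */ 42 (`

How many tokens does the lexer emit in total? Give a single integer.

pos=0: emit RPAREN ')'
pos=1: emit LPAREN '('
pos=2: emit PLUS '+'
pos=3: emit PLUS '+'
pos=4: emit ID 'b' (now at pos=5)
pos=6: enter COMMENT mode (saw '/*')
exit COMMENT mode (now at pos=14)
pos=15: emit NUM '42' (now at pos=17)
pos=18: emit LPAREN '('
DONE. 7 tokens: [RPAREN, LPAREN, PLUS, PLUS, ID, NUM, LPAREN]

Answer: 7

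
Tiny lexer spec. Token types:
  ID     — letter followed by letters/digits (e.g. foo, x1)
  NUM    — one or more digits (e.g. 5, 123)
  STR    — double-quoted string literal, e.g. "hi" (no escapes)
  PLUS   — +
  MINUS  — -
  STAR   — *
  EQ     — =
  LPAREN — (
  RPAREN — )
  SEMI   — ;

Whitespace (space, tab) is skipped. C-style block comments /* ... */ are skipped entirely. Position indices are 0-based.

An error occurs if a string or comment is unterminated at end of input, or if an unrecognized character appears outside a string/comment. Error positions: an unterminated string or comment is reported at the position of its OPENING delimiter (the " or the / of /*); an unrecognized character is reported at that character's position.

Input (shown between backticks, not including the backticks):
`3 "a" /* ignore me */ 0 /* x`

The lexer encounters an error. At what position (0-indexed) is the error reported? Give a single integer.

pos=0: emit NUM '3' (now at pos=1)
pos=2: enter STRING mode
pos=2: emit STR "a" (now at pos=5)
pos=6: enter COMMENT mode (saw '/*')
exit COMMENT mode (now at pos=21)
pos=22: emit NUM '0' (now at pos=23)
pos=24: enter COMMENT mode (saw '/*')
pos=24: ERROR — unterminated comment (reached EOF)

Answer: 24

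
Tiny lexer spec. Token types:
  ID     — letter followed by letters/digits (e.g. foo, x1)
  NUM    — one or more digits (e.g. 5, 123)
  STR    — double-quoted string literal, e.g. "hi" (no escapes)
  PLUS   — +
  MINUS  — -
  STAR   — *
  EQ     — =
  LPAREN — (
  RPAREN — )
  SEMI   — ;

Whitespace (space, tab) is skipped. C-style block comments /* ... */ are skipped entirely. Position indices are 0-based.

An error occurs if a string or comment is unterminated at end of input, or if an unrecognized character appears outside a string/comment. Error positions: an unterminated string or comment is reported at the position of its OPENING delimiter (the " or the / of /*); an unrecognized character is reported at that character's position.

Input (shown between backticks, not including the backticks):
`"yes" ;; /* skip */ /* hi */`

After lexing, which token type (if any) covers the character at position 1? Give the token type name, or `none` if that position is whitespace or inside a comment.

Answer: STR

Derivation:
pos=0: enter STRING mode
pos=0: emit STR "yes" (now at pos=5)
pos=6: emit SEMI ';'
pos=7: emit SEMI ';'
pos=9: enter COMMENT mode (saw '/*')
exit COMMENT mode (now at pos=19)
pos=20: enter COMMENT mode (saw '/*')
exit COMMENT mode (now at pos=28)
DONE. 3 tokens: [STR, SEMI, SEMI]
Position 1: char is 'y' -> STR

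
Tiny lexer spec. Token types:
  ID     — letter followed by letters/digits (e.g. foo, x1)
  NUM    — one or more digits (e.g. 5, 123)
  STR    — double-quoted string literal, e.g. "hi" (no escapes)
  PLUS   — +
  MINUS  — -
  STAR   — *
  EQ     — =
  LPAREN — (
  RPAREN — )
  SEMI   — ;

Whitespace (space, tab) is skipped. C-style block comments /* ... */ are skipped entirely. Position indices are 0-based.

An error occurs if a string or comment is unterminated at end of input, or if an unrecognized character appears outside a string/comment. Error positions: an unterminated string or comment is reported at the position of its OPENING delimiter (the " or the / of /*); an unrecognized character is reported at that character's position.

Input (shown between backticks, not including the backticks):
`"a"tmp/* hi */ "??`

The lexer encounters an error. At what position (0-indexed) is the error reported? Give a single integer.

Answer: 15

Derivation:
pos=0: enter STRING mode
pos=0: emit STR "a" (now at pos=3)
pos=3: emit ID 'tmp' (now at pos=6)
pos=6: enter COMMENT mode (saw '/*')
exit COMMENT mode (now at pos=14)
pos=15: enter STRING mode
pos=15: ERROR — unterminated string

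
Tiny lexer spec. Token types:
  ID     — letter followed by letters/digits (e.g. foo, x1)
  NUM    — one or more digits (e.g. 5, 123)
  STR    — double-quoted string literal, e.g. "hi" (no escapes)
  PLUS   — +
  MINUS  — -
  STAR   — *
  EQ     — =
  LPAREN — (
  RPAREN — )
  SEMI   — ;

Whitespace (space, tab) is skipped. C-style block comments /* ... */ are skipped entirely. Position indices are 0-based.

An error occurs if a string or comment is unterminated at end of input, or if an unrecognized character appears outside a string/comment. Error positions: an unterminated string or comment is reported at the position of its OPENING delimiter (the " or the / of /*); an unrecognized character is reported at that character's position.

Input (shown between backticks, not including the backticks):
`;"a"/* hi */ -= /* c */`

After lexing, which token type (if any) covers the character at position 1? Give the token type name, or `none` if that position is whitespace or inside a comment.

pos=0: emit SEMI ';'
pos=1: enter STRING mode
pos=1: emit STR "a" (now at pos=4)
pos=4: enter COMMENT mode (saw '/*')
exit COMMENT mode (now at pos=12)
pos=13: emit MINUS '-'
pos=14: emit EQ '='
pos=16: enter COMMENT mode (saw '/*')
exit COMMENT mode (now at pos=23)
DONE. 4 tokens: [SEMI, STR, MINUS, EQ]
Position 1: char is '"' -> STR

Answer: STR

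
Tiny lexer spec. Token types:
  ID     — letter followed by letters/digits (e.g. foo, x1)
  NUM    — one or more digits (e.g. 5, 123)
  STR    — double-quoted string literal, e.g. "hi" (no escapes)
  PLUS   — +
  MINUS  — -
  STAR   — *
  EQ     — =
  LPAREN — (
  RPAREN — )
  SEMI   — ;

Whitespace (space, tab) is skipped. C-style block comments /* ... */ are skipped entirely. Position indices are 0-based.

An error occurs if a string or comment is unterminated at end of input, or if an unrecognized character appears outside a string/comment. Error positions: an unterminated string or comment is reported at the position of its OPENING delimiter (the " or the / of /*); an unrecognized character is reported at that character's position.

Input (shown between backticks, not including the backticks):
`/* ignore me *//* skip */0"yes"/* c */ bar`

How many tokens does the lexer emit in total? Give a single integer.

Answer: 3

Derivation:
pos=0: enter COMMENT mode (saw '/*')
exit COMMENT mode (now at pos=15)
pos=15: enter COMMENT mode (saw '/*')
exit COMMENT mode (now at pos=25)
pos=25: emit NUM '0' (now at pos=26)
pos=26: enter STRING mode
pos=26: emit STR "yes" (now at pos=31)
pos=31: enter COMMENT mode (saw '/*')
exit COMMENT mode (now at pos=38)
pos=39: emit ID 'bar' (now at pos=42)
DONE. 3 tokens: [NUM, STR, ID]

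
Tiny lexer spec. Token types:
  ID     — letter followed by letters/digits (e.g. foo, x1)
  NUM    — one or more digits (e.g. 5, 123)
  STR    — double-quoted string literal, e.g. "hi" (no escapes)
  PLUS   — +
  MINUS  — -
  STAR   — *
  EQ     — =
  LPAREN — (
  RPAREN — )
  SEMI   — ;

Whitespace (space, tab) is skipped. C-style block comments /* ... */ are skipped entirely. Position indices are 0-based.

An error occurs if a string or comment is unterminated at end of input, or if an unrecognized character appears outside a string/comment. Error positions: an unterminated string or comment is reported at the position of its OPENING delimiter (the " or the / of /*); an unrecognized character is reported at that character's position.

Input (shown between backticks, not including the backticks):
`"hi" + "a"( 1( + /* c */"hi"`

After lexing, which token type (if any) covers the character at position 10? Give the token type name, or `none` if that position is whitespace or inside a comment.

Answer: LPAREN

Derivation:
pos=0: enter STRING mode
pos=0: emit STR "hi" (now at pos=4)
pos=5: emit PLUS '+'
pos=7: enter STRING mode
pos=7: emit STR "a" (now at pos=10)
pos=10: emit LPAREN '('
pos=12: emit NUM '1' (now at pos=13)
pos=13: emit LPAREN '('
pos=15: emit PLUS '+'
pos=17: enter COMMENT mode (saw '/*')
exit COMMENT mode (now at pos=24)
pos=24: enter STRING mode
pos=24: emit STR "hi" (now at pos=28)
DONE. 8 tokens: [STR, PLUS, STR, LPAREN, NUM, LPAREN, PLUS, STR]
Position 10: char is '(' -> LPAREN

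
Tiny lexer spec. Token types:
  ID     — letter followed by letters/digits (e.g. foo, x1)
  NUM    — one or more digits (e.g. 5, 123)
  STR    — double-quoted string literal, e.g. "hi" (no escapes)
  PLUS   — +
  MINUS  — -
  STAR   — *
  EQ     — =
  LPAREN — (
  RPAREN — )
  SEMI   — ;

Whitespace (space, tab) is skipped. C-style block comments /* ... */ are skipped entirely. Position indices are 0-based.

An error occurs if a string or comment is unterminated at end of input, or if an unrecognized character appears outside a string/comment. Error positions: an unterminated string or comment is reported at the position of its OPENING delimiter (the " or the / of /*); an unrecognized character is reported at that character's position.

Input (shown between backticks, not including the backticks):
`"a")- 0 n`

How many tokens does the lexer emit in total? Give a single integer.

pos=0: enter STRING mode
pos=0: emit STR "a" (now at pos=3)
pos=3: emit RPAREN ')'
pos=4: emit MINUS '-'
pos=6: emit NUM '0' (now at pos=7)
pos=8: emit ID 'n' (now at pos=9)
DONE. 5 tokens: [STR, RPAREN, MINUS, NUM, ID]

Answer: 5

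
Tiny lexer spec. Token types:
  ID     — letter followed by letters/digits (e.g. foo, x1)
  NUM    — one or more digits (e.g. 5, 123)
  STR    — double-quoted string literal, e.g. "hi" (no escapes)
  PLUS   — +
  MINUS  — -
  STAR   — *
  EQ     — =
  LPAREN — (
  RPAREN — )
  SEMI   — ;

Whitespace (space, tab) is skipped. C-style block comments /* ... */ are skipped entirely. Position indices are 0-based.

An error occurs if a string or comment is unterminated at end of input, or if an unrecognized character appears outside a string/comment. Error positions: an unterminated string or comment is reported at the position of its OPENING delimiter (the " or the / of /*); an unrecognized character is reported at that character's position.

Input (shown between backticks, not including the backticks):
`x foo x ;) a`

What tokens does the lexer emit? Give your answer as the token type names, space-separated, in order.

pos=0: emit ID 'x' (now at pos=1)
pos=2: emit ID 'foo' (now at pos=5)
pos=6: emit ID 'x' (now at pos=7)
pos=8: emit SEMI ';'
pos=9: emit RPAREN ')'
pos=11: emit ID 'a' (now at pos=12)
DONE. 6 tokens: [ID, ID, ID, SEMI, RPAREN, ID]

Answer: ID ID ID SEMI RPAREN ID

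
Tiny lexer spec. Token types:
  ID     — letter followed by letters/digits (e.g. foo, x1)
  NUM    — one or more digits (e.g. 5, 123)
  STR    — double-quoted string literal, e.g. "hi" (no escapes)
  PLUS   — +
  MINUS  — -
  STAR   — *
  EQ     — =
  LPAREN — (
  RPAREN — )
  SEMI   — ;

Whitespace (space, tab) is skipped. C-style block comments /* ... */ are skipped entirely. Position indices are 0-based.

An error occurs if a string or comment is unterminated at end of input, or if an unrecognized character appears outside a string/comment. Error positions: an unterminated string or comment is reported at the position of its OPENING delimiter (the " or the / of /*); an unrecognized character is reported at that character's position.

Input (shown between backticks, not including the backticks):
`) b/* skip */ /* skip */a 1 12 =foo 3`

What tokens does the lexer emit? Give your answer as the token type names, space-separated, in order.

Answer: RPAREN ID ID NUM NUM EQ ID NUM

Derivation:
pos=0: emit RPAREN ')'
pos=2: emit ID 'b' (now at pos=3)
pos=3: enter COMMENT mode (saw '/*')
exit COMMENT mode (now at pos=13)
pos=14: enter COMMENT mode (saw '/*')
exit COMMENT mode (now at pos=24)
pos=24: emit ID 'a' (now at pos=25)
pos=26: emit NUM '1' (now at pos=27)
pos=28: emit NUM '12' (now at pos=30)
pos=31: emit EQ '='
pos=32: emit ID 'foo' (now at pos=35)
pos=36: emit NUM '3' (now at pos=37)
DONE. 8 tokens: [RPAREN, ID, ID, NUM, NUM, EQ, ID, NUM]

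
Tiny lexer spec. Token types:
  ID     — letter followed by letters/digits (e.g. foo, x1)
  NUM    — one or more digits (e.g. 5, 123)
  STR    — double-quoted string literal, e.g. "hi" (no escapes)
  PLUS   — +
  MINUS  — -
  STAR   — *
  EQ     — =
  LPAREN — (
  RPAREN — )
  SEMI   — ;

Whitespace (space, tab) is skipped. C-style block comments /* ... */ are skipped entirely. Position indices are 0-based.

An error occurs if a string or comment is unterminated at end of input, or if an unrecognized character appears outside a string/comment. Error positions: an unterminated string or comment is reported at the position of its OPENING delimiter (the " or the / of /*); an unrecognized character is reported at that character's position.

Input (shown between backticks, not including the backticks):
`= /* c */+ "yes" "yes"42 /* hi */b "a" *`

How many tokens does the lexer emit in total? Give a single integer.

Answer: 8

Derivation:
pos=0: emit EQ '='
pos=2: enter COMMENT mode (saw '/*')
exit COMMENT mode (now at pos=9)
pos=9: emit PLUS '+'
pos=11: enter STRING mode
pos=11: emit STR "yes" (now at pos=16)
pos=17: enter STRING mode
pos=17: emit STR "yes" (now at pos=22)
pos=22: emit NUM '42' (now at pos=24)
pos=25: enter COMMENT mode (saw '/*')
exit COMMENT mode (now at pos=33)
pos=33: emit ID 'b' (now at pos=34)
pos=35: enter STRING mode
pos=35: emit STR "a" (now at pos=38)
pos=39: emit STAR '*'
DONE. 8 tokens: [EQ, PLUS, STR, STR, NUM, ID, STR, STAR]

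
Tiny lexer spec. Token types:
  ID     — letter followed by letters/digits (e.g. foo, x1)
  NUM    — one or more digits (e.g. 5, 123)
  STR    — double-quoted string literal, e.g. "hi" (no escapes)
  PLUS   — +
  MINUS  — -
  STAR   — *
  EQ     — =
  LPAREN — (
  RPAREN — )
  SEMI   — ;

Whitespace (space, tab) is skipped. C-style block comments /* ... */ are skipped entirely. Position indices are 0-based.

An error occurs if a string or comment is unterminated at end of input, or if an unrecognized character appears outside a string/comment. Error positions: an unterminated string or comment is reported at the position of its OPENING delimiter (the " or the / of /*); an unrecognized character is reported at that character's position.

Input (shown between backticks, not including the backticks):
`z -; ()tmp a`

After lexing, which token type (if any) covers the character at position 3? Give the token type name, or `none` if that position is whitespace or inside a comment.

pos=0: emit ID 'z' (now at pos=1)
pos=2: emit MINUS '-'
pos=3: emit SEMI ';'
pos=5: emit LPAREN '('
pos=6: emit RPAREN ')'
pos=7: emit ID 'tmp' (now at pos=10)
pos=11: emit ID 'a' (now at pos=12)
DONE. 7 tokens: [ID, MINUS, SEMI, LPAREN, RPAREN, ID, ID]
Position 3: char is ';' -> SEMI

Answer: SEMI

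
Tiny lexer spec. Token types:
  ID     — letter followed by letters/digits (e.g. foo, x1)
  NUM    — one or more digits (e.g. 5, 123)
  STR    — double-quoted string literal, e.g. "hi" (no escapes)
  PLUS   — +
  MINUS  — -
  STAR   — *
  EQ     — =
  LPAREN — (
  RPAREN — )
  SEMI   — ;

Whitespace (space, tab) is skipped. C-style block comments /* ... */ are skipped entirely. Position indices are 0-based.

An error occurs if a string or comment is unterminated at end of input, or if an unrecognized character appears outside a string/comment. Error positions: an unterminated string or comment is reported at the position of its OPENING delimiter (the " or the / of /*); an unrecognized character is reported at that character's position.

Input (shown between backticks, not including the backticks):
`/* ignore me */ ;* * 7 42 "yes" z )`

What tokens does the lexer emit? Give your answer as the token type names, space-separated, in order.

Answer: SEMI STAR STAR NUM NUM STR ID RPAREN

Derivation:
pos=0: enter COMMENT mode (saw '/*')
exit COMMENT mode (now at pos=15)
pos=16: emit SEMI ';'
pos=17: emit STAR '*'
pos=19: emit STAR '*'
pos=21: emit NUM '7' (now at pos=22)
pos=23: emit NUM '42' (now at pos=25)
pos=26: enter STRING mode
pos=26: emit STR "yes" (now at pos=31)
pos=32: emit ID 'z' (now at pos=33)
pos=34: emit RPAREN ')'
DONE. 8 tokens: [SEMI, STAR, STAR, NUM, NUM, STR, ID, RPAREN]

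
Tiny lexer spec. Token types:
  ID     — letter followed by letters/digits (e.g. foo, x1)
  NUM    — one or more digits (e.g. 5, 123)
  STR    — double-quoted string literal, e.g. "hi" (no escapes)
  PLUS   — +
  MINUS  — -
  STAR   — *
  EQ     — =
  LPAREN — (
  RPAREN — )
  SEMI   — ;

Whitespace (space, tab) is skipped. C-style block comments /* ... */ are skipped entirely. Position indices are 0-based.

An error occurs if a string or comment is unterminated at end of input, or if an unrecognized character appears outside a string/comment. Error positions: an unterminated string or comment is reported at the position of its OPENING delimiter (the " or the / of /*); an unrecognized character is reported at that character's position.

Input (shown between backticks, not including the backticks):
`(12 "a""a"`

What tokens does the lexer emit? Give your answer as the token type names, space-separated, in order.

pos=0: emit LPAREN '('
pos=1: emit NUM '12' (now at pos=3)
pos=4: enter STRING mode
pos=4: emit STR "a" (now at pos=7)
pos=7: enter STRING mode
pos=7: emit STR "a" (now at pos=10)
DONE. 4 tokens: [LPAREN, NUM, STR, STR]

Answer: LPAREN NUM STR STR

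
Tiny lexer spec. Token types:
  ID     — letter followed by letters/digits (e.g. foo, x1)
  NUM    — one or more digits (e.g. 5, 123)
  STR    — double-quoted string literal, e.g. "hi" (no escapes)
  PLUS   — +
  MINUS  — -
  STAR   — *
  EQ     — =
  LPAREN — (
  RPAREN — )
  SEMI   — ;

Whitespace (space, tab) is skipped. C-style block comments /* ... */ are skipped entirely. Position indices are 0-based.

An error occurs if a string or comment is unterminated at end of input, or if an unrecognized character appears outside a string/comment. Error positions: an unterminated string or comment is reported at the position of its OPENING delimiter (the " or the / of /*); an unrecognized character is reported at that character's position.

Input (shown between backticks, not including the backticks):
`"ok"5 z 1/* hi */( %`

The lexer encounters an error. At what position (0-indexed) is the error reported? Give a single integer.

pos=0: enter STRING mode
pos=0: emit STR "ok" (now at pos=4)
pos=4: emit NUM '5' (now at pos=5)
pos=6: emit ID 'z' (now at pos=7)
pos=8: emit NUM '1' (now at pos=9)
pos=9: enter COMMENT mode (saw '/*')
exit COMMENT mode (now at pos=17)
pos=17: emit LPAREN '('
pos=19: ERROR — unrecognized char '%'

Answer: 19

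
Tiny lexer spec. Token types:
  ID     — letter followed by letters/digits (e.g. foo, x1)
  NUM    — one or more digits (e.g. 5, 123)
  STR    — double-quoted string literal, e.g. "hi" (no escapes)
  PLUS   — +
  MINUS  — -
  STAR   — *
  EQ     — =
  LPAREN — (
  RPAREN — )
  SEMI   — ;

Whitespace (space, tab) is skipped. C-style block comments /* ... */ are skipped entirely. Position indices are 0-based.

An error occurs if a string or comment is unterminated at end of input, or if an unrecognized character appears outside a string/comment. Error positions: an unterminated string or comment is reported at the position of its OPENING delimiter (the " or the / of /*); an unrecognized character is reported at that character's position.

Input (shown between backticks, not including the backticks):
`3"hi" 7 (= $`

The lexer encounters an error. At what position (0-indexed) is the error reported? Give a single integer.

Answer: 11

Derivation:
pos=0: emit NUM '3' (now at pos=1)
pos=1: enter STRING mode
pos=1: emit STR "hi" (now at pos=5)
pos=6: emit NUM '7' (now at pos=7)
pos=8: emit LPAREN '('
pos=9: emit EQ '='
pos=11: ERROR — unrecognized char '$'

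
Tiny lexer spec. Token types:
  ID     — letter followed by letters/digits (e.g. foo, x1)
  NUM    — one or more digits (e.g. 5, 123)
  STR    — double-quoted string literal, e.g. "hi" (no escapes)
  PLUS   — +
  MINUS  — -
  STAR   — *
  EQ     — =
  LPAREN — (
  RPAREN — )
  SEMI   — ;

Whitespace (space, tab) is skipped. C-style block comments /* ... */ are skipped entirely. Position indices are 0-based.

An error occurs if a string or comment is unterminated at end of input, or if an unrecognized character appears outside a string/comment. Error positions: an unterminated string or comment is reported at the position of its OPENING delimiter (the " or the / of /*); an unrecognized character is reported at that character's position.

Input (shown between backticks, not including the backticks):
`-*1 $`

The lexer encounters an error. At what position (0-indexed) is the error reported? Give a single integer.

Answer: 4

Derivation:
pos=0: emit MINUS '-'
pos=1: emit STAR '*'
pos=2: emit NUM '1' (now at pos=3)
pos=4: ERROR — unrecognized char '$'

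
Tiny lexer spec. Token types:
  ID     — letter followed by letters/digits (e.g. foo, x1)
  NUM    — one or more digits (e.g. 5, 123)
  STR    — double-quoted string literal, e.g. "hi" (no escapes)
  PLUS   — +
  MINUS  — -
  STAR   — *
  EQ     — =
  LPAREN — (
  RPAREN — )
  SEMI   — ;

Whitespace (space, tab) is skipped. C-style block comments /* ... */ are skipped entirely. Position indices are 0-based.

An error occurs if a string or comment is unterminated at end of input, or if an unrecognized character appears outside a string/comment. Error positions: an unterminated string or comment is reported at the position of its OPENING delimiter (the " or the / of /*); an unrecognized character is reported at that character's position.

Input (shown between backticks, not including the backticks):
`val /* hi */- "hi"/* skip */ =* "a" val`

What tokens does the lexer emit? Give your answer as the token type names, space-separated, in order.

pos=0: emit ID 'val' (now at pos=3)
pos=4: enter COMMENT mode (saw '/*')
exit COMMENT mode (now at pos=12)
pos=12: emit MINUS '-'
pos=14: enter STRING mode
pos=14: emit STR "hi" (now at pos=18)
pos=18: enter COMMENT mode (saw '/*')
exit COMMENT mode (now at pos=28)
pos=29: emit EQ '='
pos=30: emit STAR '*'
pos=32: enter STRING mode
pos=32: emit STR "a" (now at pos=35)
pos=36: emit ID 'val' (now at pos=39)
DONE. 7 tokens: [ID, MINUS, STR, EQ, STAR, STR, ID]

Answer: ID MINUS STR EQ STAR STR ID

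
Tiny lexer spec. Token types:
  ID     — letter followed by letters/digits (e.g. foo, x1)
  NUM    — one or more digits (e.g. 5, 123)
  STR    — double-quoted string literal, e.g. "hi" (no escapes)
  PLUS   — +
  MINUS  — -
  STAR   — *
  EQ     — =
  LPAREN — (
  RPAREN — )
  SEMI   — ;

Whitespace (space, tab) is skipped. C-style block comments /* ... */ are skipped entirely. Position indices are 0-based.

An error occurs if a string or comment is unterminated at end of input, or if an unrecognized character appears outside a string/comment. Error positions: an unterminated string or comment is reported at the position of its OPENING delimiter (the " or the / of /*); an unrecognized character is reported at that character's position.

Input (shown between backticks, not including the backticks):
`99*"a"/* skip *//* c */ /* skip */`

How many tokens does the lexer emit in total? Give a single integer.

Answer: 3

Derivation:
pos=0: emit NUM '99' (now at pos=2)
pos=2: emit STAR '*'
pos=3: enter STRING mode
pos=3: emit STR "a" (now at pos=6)
pos=6: enter COMMENT mode (saw '/*')
exit COMMENT mode (now at pos=16)
pos=16: enter COMMENT mode (saw '/*')
exit COMMENT mode (now at pos=23)
pos=24: enter COMMENT mode (saw '/*')
exit COMMENT mode (now at pos=34)
DONE. 3 tokens: [NUM, STAR, STR]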